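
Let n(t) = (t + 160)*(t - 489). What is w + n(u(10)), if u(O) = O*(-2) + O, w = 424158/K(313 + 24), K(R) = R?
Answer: -24800292/337 ≈ -73591.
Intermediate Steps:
w = 424158/337 (w = 424158/(313 + 24) = 424158/337 ≈ 1258.6)
u(O) = -O (u(O) = -2*O + O = -O)
n(t) = (-489 + t)*(160 + t) (n(t) = (160 + t)*(-489 + t) = (-489 + t)*(160 + t))
w + n(u(10)) = 424158/337 + (-78240 + (-1*10)**2 - (-329)*10) = 424158/337 + (-78240 + (-10)**2 - 329*(-10)) = 424158/337 + (-78240 + 100 + 3290) = 424158/337 - 74850 = -24800292/337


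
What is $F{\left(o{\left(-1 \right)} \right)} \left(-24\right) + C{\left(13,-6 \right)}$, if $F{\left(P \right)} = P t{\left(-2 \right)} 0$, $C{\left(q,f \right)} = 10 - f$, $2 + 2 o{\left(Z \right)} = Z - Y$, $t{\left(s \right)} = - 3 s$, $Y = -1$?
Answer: $16$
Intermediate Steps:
$o{\left(Z \right)} = - \frac{1}{2} + \frac{Z}{2}$ ($o{\left(Z \right)} = -1 + \frac{Z - -1}{2} = -1 + \frac{Z + 1}{2} = -1 + \frac{1 + Z}{2} = -1 + \left(\frac{1}{2} + \frac{Z}{2}\right) = - \frac{1}{2} + \frac{Z}{2}$)
$F{\left(P \right)} = 0$ ($F{\left(P \right)} = P \left(\left(-3\right) \left(-2\right)\right) 0 = P 6 \cdot 0 = 6 P 0 = 0$)
$F{\left(o{\left(-1 \right)} \right)} \left(-24\right) + C{\left(13,-6 \right)} = 0 \left(-24\right) + \left(10 - -6\right) = 0 + \left(10 + 6\right) = 0 + 16 = 16$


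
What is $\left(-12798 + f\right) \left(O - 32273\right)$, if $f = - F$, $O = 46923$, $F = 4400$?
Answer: $-251950700$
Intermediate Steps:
$f = -4400$ ($f = \left(-1\right) 4400 = -4400$)
$\left(-12798 + f\right) \left(O - 32273\right) = \left(-12798 - 4400\right) \left(46923 - 32273\right) = \left(-17198\right) 14650 = -251950700$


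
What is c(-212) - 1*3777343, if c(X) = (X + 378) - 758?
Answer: -3777935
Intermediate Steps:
c(X) = -380 + X (c(X) = (378 + X) - 758 = -380 + X)
c(-212) - 1*3777343 = (-380 - 212) - 1*3777343 = -592 - 3777343 = -3777935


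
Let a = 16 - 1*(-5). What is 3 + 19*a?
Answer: 402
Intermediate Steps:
a = 21 (a = 16 + 5 = 21)
3 + 19*a = 3 + 19*21 = 3 + 399 = 402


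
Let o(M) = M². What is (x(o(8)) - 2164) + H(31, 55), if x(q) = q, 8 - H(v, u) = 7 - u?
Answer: -2044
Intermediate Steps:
H(v, u) = 1 + u (H(v, u) = 8 - (7 - u) = 8 + (-7 + u) = 1 + u)
(x(o(8)) - 2164) + H(31, 55) = (8² - 2164) + (1 + 55) = (64 - 2164) + 56 = -2100 + 56 = -2044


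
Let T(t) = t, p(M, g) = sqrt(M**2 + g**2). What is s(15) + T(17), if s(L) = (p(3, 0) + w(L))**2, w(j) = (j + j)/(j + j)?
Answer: 33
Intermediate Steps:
w(j) = 1 (w(j) = (2*j)/((2*j)) = (2*j)*(1/(2*j)) = 1)
s(L) = 16 (s(L) = (sqrt(3**2 + 0**2) + 1)**2 = (sqrt(9 + 0) + 1)**2 = (sqrt(9) + 1)**2 = (3 + 1)**2 = 4**2 = 16)
s(15) + T(17) = 16 + 17 = 33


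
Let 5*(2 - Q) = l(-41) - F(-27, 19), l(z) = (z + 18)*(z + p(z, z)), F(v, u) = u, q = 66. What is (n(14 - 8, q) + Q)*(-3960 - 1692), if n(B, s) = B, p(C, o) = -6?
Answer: 5776344/5 ≈ 1.1553e+6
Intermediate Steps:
l(z) = (-6 + z)*(18 + z) (l(z) = (z + 18)*(z - 6) = (18 + z)*(-6 + z) = (-6 + z)*(18 + z))
Q = -1052/5 (Q = 2 - ((-108 + (-41)**2 + 12*(-41)) - 1*19)/5 = 2 - ((-108 + 1681 - 492) - 19)/5 = 2 - (1081 - 19)/5 = 2 - 1/5*1062 = 2 - 1062/5 = -1052/5 ≈ -210.40)
(n(14 - 8, q) + Q)*(-3960 - 1692) = ((14 - 8) - 1052/5)*(-3960 - 1692) = (6 - 1052/5)*(-5652) = -1022/5*(-5652) = 5776344/5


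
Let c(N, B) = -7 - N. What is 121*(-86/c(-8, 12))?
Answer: -10406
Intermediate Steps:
121*(-86/c(-8, 12)) = 121*(-86/(-7 - 1*(-8))) = 121*(-86/(-7 + 8)) = 121*(-86/1) = 121*(-86*1) = 121*(-86) = -10406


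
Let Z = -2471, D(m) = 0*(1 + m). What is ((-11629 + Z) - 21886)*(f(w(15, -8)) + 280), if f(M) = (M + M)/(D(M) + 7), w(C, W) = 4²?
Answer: -71684112/7 ≈ -1.0241e+7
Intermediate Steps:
D(m) = 0
w(C, W) = 16
f(M) = 2*M/7 (f(M) = (M + M)/(0 + 7) = (2*M)/7 = (2*M)*(⅐) = 2*M/7)
((-11629 + Z) - 21886)*(f(w(15, -8)) + 280) = ((-11629 - 2471) - 21886)*((2/7)*16 + 280) = (-14100 - 21886)*(32/7 + 280) = -35986*1992/7 = -71684112/7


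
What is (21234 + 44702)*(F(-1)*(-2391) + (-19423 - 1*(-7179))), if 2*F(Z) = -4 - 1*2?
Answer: -334361456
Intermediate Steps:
F(Z) = -3 (F(Z) = (-4 - 1*2)/2 = (-4 - 2)/2 = (1/2)*(-6) = -3)
(21234 + 44702)*(F(-1)*(-2391) + (-19423 - 1*(-7179))) = (21234 + 44702)*(-3*(-2391) + (-19423 - 1*(-7179))) = 65936*(7173 + (-19423 + 7179)) = 65936*(7173 - 12244) = 65936*(-5071) = -334361456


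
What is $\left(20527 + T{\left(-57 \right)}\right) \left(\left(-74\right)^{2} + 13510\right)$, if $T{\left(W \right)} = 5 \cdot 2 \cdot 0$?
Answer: $389725622$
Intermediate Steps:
$T{\left(W \right)} = 0$ ($T{\left(W \right)} = 10 \cdot 0 = 0$)
$\left(20527 + T{\left(-57 \right)}\right) \left(\left(-74\right)^{2} + 13510\right) = \left(20527 + 0\right) \left(\left(-74\right)^{2} + 13510\right) = 20527 \left(5476 + 13510\right) = 20527 \cdot 18986 = 389725622$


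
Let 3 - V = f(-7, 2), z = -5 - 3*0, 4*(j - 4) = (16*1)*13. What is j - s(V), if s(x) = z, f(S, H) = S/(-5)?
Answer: 61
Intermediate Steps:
f(S, H) = -S/5 (f(S, H) = S*(-1/5) = -S/5)
j = 56 (j = 4 + ((16*1)*13)/4 = 4 + (16*13)/4 = 4 + (1/4)*208 = 4 + 52 = 56)
z = -5 (z = -5 + 0 = -5)
V = 8/5 (V = 3 - (-1)*(-7)/5 = 3 - 1*7/5 = 3 - 7/5 = 8/5 ≈ 1.6000)
s(x) = -5
j - s(V) = 56 - 1*(-5) = 56 + 5 = 61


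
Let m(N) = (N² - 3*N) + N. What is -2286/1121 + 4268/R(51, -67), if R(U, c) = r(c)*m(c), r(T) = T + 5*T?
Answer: -2126595992/1041658983 ≈ -2.0415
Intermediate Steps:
r(T) = 6*T
m(N) = N² - 2*N
R(U, c) = 6*c²*(-2 + c) (R(U, c) = (6*c)*(c*(-2 + c)) = 6*c²*(-2 + c))
-2286/1121 + 4268/R(51, -67) = -2286/1121 + 4268/((6*(-67)²*(-2 - 67))) = -2286*1/1121 + 4268/((6*4489*(-69))) = -2286/1121 + 4268/(-1858446) = -2286/1121 + 4268*(-1/1858446) = -2286/1121 - 2134/929223 = -2126595992/1041658983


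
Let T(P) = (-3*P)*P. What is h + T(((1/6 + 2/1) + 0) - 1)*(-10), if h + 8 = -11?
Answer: 131/6 ≈ 21.833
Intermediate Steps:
h = -19 (h = -8 - 11 = -19)
T(P) = -3*P²
h + T(((1/6 + 2/1) + 0) - 1)*(-10) = -19 - 3*(((1/6 + 2/1) + 0) - 1)²*(-10) = -19 - 3*(((1*(⅙) + 2*1) + 0) - 1)²*(-10) = -19 - 3*(((⅙ + 2) + 0) - 1)²*(-10) = -19 - 3*((13/6 + 0) - 1)²*(-10) = -19 - 3*(13/6 - 1)²*(-10) = -19 - 3*(7/6)²*(-10) = -19 - 3*49/36*(-10) = -19 - 49/12*(-10) = -19 + 245/6 = 131/6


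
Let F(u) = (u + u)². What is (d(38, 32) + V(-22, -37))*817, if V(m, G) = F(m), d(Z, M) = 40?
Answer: 1614392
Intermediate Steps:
F(u) = 4*u² (F(u) = (2*u)² = 4*u²)
V(m, G) = 4*m²
(d(38, 32) + V(-22, -37))*817 = (40 + 4*(-22)²)*817 = (40 + 4*484)*817 = (40 + 1936)*817 = 1976*817 = 1614392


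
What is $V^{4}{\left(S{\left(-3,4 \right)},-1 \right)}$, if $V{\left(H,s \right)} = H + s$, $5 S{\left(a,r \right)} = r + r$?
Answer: $\frac{81}{625} \approx 0.1296$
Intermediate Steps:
$S{\left(a,r \right)} = \frac{2 r}{5}$ ($S{\left(a,r \right)} = \frac{r + r}{5} = \frac{2 r}{5}$)
$V^{4}{\left(S{\left(-3,4 \right)},-1 \right)} = \left(\frac{2}{5} \cdot 4 - 1\right)^{4} = \left(\frac{8}{5} - 1\right)^{4} = \left(\frac{3}{5}\right)^{4} = \frac{81}{625}$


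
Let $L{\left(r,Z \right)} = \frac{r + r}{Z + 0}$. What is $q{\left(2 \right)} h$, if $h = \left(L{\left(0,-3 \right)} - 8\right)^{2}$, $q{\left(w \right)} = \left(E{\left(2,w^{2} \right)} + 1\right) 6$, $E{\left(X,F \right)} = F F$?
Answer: $6528$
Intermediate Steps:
$L{\left(r,Z \right)} = \frac{2 r}{Z}$
$E{\left(X,F \right)} = F^{2}$
$q{\left(w \right)} = 6 + 6 w^{4}$ ($q{\left(w \right)} = \left(\left(w^{2}\right)^{2} + 1\right) 6 = \left(w^{4} + 1\right) 6 = \left(1 + w^{4}\right) 6 = 6 + 6 w^{4}$)
$h = 64$ ($h = \left(2 \cdot 0 \frac{1}{-3} - 8\right)^{2} = \left(2 \cdot 0 \left(- \frac{1}{3}\right) - 8\right)^{2} = \left(0 - 8\right)^{2} = \left(-8\right)^{2} = 64$)
$q{\left(2 \right)} h = \left(6 + 6 \cdot 2^{4}\right) 64 = \left(6 + 6 \cdot 16\right) 64 = \left(6 + 96\right) 64 = 102 \cdot 64 = 6528$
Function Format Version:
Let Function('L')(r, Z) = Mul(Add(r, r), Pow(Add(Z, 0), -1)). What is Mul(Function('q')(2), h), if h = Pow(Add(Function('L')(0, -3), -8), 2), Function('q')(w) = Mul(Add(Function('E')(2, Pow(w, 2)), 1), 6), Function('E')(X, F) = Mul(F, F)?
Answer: 6528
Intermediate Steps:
Function('L')(r, Z) = Mul(2, r, Pow(Z, -1)) (Function('L')(r, Z) = Mul(Mul(2, r), Pow(Z, -1)) = Mul(2, r, Pow(Z, -1)))
Function('E')(X, F) = Pow(F, 2)
Function('q')(w) = Add(6, Mul(6, Pow(w, 4))) (Function('q')(w) = Mul(Add(Pow(Pow(w, 2), 2), 1), 6) = Mul(Add(Pow(w, 4), 1), 6) = Mul(Add(1, Pow(w, 4)), 6) = Add(6, Mul(6, Pow(w, 4))))
h = 64 (h = Pow(Add(Mul(2, 0, Pow(-3, -1)), -8), 2) = Pow(Add(Mul(2, 0, Rational(-1, 3)), -8), 2) = Pow(Add(0, -8), 2) = Pow(-8, 2) = 64)
Mul(Function('q')(2), h) = Mul(Add(6, Mul(6, Pow(2, 4))), 64) = Mul(Add(6, Mul(6, 16)), 64) = Mul(Add(6, 96), 64) = Mul(102, 64) = 6528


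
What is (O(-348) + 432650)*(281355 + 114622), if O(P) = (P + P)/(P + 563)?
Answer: 36833405945758/215 ≈ 1.7132e+11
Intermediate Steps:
O(P) = 2*P/(563 + P) (O(P) = (2*P)/(563 + P) = 2*P/(563 + P))
(O(-348) + 432650)*(281355 + 114622) = (2*(-348)/(563 - 348) + 432650)*(281355 + 114622) = (2*(-348)/215 + 432650)*395977 = (2*(-348)*(1/215) + 432650)*395977 = (-696/215 + 432650)*395977 = (93019054/215)*395977 = 36833405945758/215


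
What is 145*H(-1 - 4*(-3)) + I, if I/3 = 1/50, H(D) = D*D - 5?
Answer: 841003/50 ≈ 16820.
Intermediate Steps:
H(D) = -5 + D² (H(D) = D² - 5 = -5 + D²)
I = 3/50 ≈ 0.060000
145*H(-1 - 4*(-3)) + I = 145*(-5 + (-1 - 4*(-3))²) + 3/50 = 145*(-5 + (-1 + 12)²) + 3/50 = 145*(-5 + 11²) + 3/50 = 145*(-5 + 121) + 3/50 = 145*116 + 3/50 = 16820 + 3/50 = 841003/50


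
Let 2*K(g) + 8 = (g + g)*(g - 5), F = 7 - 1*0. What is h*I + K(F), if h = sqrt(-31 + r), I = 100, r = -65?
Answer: 10 + 400*I*sqrt(6) ≈ 10.0 + 979.8*I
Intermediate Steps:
F = 7 (F = 7 + 0 = 7)
h = 4*I*sqrt(6) (h = sqrt(-31 - 65) = sqrt(-96) = 4*I*sqrt(6) ≈ 9.798*I)
K(g) = -4 + g*(-5 + g) (K(g) = -4 + ((g + g)*(g - 5))/2 = -4 + ((2*g)*(-5 + g))/2 = -4 + (2*g*(-5 + g))/2 = -4 + g*(-5 + g))
h*I + K(F) = (4*I*sqrt(6))*100 + (-4 + 7**2 - 5*7) = 400*I*sqrt(6) + (-4 + 49 - 35) = 400*I*sqrt(6) + 10 = 10 + 400*I*sqrt(6)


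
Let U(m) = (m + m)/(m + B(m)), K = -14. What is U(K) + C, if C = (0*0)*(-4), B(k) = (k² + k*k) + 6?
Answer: -7/96 ≈ -0.072917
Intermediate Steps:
B(k) = 6 + 2*k² (B(k) = (k² + k²) + 6 = 2*k² + 6 = 6 + 2*k²)
U(m) = 2*m/(6 + m + 2*m²) (U(m) = (m + m)/(m + (6 + 2*m²)) = (2*m)/(6 + m + 2*m²) = 2*m/(6 + m + 2*m²))
C = 0 (C = 0*(-4) = 0)
U(K) + C = 2*(-14)/(6 - 14 + 2*(-14)²) + 0 = 2*(-14)/(6 - 14 + 2*196) + 0 = 2*(-14)/(6 - 14 + 392) + 0 = 2*(-14)/384 + 0 = 2*(-14)*(1/384) + 0 = -7/96 + 0 = -7/96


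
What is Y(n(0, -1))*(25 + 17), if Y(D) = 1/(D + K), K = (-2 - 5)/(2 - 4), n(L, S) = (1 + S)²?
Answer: 12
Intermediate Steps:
K = 7/2 (K = -7/(-2) = -7*(-½) = 7/2 ≈ 3.5000)
Y(D) = 1/(7/2 + D) (Y(D) = 1/(D + 7/2) = 1/(7/2 + D))
Y(n(0, -1))*(25 + 17) = (2/(7 + 2*(1 - 1)²))*(25 + 17) = (2/(7 + 2*0²))*42 = (2/(7 + 2*0))*42 = (2/(7 + 0))*42 = (2/7)*42 = 12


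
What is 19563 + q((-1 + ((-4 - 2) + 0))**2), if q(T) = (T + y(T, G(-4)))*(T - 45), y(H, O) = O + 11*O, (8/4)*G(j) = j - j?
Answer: 19759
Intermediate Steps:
G(j) = 0 (G(j) = (j - j)/2 = (1/2)*0 = 0)
y(H, O) = 12*O
q(T) = T*(-45 + T) (q(T) = (T + 12*0)*(T - 45) = (T + 0)*(-45 + T) = T*(-45 + T))
19563 + q((-1 + ((-4 - 2) + 0))**2) = 19563 + (-1 + ((-4 - 2) + 0))**2*(-45 + (-1 + ((-4 - 2) + 0))**2) = 19563 + (-1 + (-6 + 0))**2*(-45 + (-1 + (-6 + 0))**2) = 19563 + (-1 - 6)**2*(-45 + (-1 - 6)**2) = 19563 + (-7)**2*(-45 + (-7)**2) = 19563 + 49*(-45 + 49) = 19563 + 49*4 = 19563 + 196 = 19759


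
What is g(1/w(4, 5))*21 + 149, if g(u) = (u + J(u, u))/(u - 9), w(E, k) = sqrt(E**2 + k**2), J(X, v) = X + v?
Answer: 494617/3320 - 567*sqrt(41)/3320 ≈ 147.89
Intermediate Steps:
g(u) = 3*u/(-9 + u) (g(u) = (u + (u + u))/(u - 9) = (u + 2*u)/(-9 + u) = (3*u)/(-9 + u) = 3*u/(-9 + u))
g(1/w(4, 5))*21 + 149 = (3/((sqrt(4**2 + 5**2))*(-9 + 1/(sqrt(4**2 + 5**2)))))*21 + 149 = (3/((sqrt(16 + 25))*(-9 + 1/(sqrt(16 + 25)))))*21 + 149 = (3/((sqrt(41))*(-9 + 1/(sqrt(41)))))*21 + 149 = (3*(sqrt(41)/41)/(-9 + sqrt(41)/41))*21 + 149 = (3*sqrt(41)/(41*(-9 + sqrt(41)/41)))*21 + 149 = 63*sqrt(41)/(41*(-9 + sqrt(41)/41)) + 149 = 149 + 63*sqrt(41)/(41*(-9 + sqrt(41)/41))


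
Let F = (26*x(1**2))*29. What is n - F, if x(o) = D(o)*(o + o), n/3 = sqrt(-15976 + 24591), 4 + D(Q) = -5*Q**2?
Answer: 13572 + 3*sqrt(8615) ≈ 13850.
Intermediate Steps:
D(Q) = -4 - 5*Q**2
n = 3*sqrt(8615) (n = 3*sqrt(-15976 + 24591) = 3*sqrt(8615) ≈ 278.45)
x(o) = 2*o*(-4 - 5*o**2) (x(o) = (-4 - 5*o**2)*(o + o) = (-4 - 5*o**2)*(2*o) = 2*o*(-4 - 5*o**2))
F = -13572 (F = (26*(-10*(1**2)**3 - 8*1**2))*29 = (26*(-10*1**3 - 8*1))*29 = (26*(-10*1 - 8))*29 = (26*(-10 - 8))*29 = (26*(-18))*29 = -468*29 = -13572)
n - F = 3*sqrt(8615) - 1*(-13572) = 3*sqrt(8615) + 13572 = 13572 + 3*sqrt(8615)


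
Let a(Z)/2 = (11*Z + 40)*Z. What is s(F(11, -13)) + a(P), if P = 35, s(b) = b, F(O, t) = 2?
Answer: 29752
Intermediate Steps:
a(Z) = 2*Z*(40 + 11*Z) (a(Z) = 2*((11*Z + 40)*Z) = 2*((40 + 11*Z)*Z) = 2*(Z*(40 + 11*Z)) = 2*Z*(40 + 11*Z))
s(F(11, -13)) + a(P) = 2 + 2*35*(40 + 11*35) = 2 + 2*35*(40 + 385) = 2 + 2*35*425 = 2 + 29750 = 29752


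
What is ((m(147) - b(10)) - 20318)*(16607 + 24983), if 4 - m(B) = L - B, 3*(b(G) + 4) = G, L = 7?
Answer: -2517026800/3 ≈ -8.3901e+8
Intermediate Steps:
b(G) = -4 + G/3
m(B) = -3 + B (m(B) = 4 - (7 - B) = 4 + (-7 + B) = -3 + B)
((m(147) - b(10)) - 20318)*(16607 + 24983) = (((-3 + 147) - (-4 + (⅓)*10)) - 20318)*(16607 + 24983) = ((144 - (-4 + 10/3)) - 20318)*41590 = ((144 - 1*(-⅔)) - 20318)*41590 = ((144 + ⅔) - 20318)*41590 = (434/3 - 20318)*41590 = -60520/3*41590 = -2517026800/3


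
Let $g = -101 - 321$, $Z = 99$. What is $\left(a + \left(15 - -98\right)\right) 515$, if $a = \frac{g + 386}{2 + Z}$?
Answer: $\frac{5859155}{101} \approx 58011.0$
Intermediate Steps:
$g = -422$ ($g = -101 - 321 = -422$)
$a = - \frac{36}{101}$ ($a = \frac{-422 + 386}{2 + 99} = - \frac{36}{101} \approx -0.35644$)
$\left(a + \left(15 - -98\right)\right) 515 = \left(- \frac{36}{101} + \left(15 - -98\right)\right) 515 = \left(- \frac{36}{101} + \left(15 + 98\right)\right) 515 = \left(- \frac{36}{101} + 113\right) 515 = \frac{11377}{101} \cdot 515 = \frac{5859155}{101}$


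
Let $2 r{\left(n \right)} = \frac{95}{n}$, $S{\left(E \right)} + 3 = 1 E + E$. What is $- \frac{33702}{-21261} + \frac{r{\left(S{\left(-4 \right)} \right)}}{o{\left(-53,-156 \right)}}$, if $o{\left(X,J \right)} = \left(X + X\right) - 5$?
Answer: $\frac{28106693}{17306454} \approx 1.6241$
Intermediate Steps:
$S{\left(E \right)} = -3 + 2 E$ ($S{\left(E \right)} = -3 + \left(1 E + E\right) = -3 + \left(E + E\right) = -3 + 2 E$)
$o{\left(X,J \right)} = -5 + 2 X$ ($o{\left(X,J \right)} = 2 X - 5 = -5 + 2 X$)
$r{\left(n \right)} = \frac{95}{2 n}$ ($r{\left(n \right)} = \frac{95 \frac{1}{n}}{2} = \frac{95}{2 n}$)
$- \frac{33702}{-21261} + \frac{r{\left(S{\left(-4 \right)} \right)}}{o{\left(-53,-156 \right)}} = - \frac{33702}{-21261} + \frac{\frac{95}{2} \frac{1}{-3 + 2 \left(-4\right)}}{-5 + 2 \left(-53\right)} = \left(-33702\right) \left(- \frac{1}{21261}\right) + \frac{\frac{95}{2} \frac{1}{-3 - 8}}{-5 - 106} = \frac{11234}{7087} + \frac{\frac{95}{2} \frac{1}{-11}}{-111} = \frac{11234}{7087} + \frac{95}{2} \left(- \frac{1}{11}\right) \left(- \frac{1}{111}\right) = \frac{11234}{7087} - - \frac{95}{2442} = \frac{11234}{7087} + \frac{95}{2442} = \frac{28106693}{17306454}$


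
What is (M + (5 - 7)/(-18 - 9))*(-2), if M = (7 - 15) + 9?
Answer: -58/27 ≈ -2.1481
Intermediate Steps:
M = 1 (M = -8 + 9 = 1)
(M + (5 - 7)/(-18 - 9))*(-2) = (1 + (5 - 7)/(-18 - 9))*(-2) = (1 - 2/(-27))*(-2) = (1 - 2*(-1/27))*(-2) = (1 + 2/27)*(-2) = (29/27)*(-2) = -58/27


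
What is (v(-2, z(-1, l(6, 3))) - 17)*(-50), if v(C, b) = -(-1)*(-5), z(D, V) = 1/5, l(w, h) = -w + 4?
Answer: 1100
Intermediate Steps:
l(w, h) = 4 - w
z(D, V) = ⅕
v(C, b) = -5 (v(C, b) = -1*5 = -5)
(v(-2, z(-1, l(6, 3))) - 17)*(-50) = (-5 - 17)*(-50) = -22*(-50) = 1100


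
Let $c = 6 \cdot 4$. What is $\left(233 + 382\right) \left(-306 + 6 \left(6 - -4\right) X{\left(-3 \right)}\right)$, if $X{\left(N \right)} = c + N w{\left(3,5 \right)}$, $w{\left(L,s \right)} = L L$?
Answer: $-298890$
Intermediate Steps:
$c = 24$
$w{\left(L,s \right)} = L^{2}$
$X{\left(N \right)} = 24 + 9 N$ ($X{\left(N \right)} = 24 + N 3^{2} = 24 + N 9 = 24 + 9 N$)
$\left(233 + 382\right) \left(-306 + 6 \left(6 - -4\right) X{\left(-3 \right)}\right) = \left(233 + 382\right) \left(-306 + 6 \left(6 - -4\right) \left(24 + 9 \left(-3\right)\right)\right) = 615 \left(-306 + 6 \left(6 + 4\right) \left(24 - 27\right)\right) = 615 \left(-306 + 6 \cdot 10 \left(-3\right)\right) = 615 \left(-306 + 60 \left(-3\right)\right) = 615 \left(-306 - 180\right) = 615 \left(-486\right) = -298890$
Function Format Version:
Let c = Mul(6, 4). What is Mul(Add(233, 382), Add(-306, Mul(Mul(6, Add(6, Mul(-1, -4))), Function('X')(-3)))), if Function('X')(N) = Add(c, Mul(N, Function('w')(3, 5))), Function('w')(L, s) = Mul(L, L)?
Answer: -298890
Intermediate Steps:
c = 24
Function('w')(L, s) = Pow(L, 2)
Function('X')(N) = Add(24, Mul(9, N)) (Function('X')(N) = Add(24, Mul(N, Pow(3, 2))) = Add(24, Mul(N, 9)) = Add(24, Mul(9, N)))
Mul(Add(233, 382), Add(-306, Mul(Mul(6, Add(6, Mul(-1, -4))), Function('X')(-3)))) = Mul(Add(233, 382), Add(-306, Mul(Mul(6, Add(6, Mul(-1, -4))), Add(24, Mul(9, -3))))) = Mul(615, Add(-306, Mul(Mul(6, Add(6, 4)), Add(24, -27)))) = Mul(615, Add(-306, Mul(Mul(6, 10), -3))) = Mul(615, Add(-306, Mul(60, -3))) = Mul(615, Add(-306, -180)) = Mul(615, -486) = -298890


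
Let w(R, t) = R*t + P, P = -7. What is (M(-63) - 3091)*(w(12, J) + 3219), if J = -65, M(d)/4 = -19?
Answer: -7702144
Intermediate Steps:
M(d) = -76 (M(d) = 4*(-19) = -76)
w(R, t) = -7 + R*t (w(R, t) = R*t - 7 = -7 + R*t)
(M(-63) - 3091)*(w(12, J) + 3219) = (-76 - 3091)*((-7 + 12*(-65)) + 3219) = -3167*((-7 - 780) + 3219) = -3167*(-787 + 3219) = -3167*2432 = -7702144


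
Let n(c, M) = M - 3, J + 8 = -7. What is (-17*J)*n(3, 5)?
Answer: 510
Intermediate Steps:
J = -15 (J = -8 - 7 = -15)
n(c, M) = -3 + M
(-17*J)*n(3, 5) = (-17*(-15))*(-3 + 5) = 255*2 = 510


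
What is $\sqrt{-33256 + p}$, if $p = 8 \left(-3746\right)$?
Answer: $2 i \sqrt{15806} \approx 251.44 i$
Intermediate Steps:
$p = -29968$
$\sqrt{-33256 + p} = \sqrt{-33256 - 29968} = \sqrt{-63224} = 2 i \sqrt{15806}$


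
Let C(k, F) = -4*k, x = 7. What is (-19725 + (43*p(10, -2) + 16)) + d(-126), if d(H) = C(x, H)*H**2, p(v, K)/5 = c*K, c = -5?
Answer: -462087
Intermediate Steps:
p(v, K) = -25*K (p(v, K) = 5*(-5*K) = -25*K)
d(H) = -28*H**2 (d(H) = (-4*7)*H**2 = -28*H**2)
(-19725 + (43*p(10, -2) + 16)) + d(-126) = (-19725 + (43*(-25*(-2)) + 16)) - 28*(-126)**2 = (-19725 + (43*50 + 16)) - 28*15876 = (-19725 + (2150 + 16)) - 444528 = (-19725 + 2166) - 444528 = -17559 - 444528 = -462087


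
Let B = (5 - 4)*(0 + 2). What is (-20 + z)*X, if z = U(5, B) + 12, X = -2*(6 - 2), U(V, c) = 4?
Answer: 32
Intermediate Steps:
B = 2 (B = 1*2 = 2)
X = -8 (X = -2*4 = -8)
z = 16 (z = 4 + 12 = 16)
(-20 + z)*X = (-20 + 16)*(-8) = -4*(-8) = 32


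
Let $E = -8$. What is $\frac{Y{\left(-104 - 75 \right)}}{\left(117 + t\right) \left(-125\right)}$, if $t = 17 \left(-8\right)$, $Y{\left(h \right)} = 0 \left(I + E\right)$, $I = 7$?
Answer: $0$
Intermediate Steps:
$Y{\left(h \right)} = 0$ ($Y{\left(h \right)} = 0 \left(7 - 8\right) = 0 \left(-1\right) = 0$)
$t = -136$
$\frac{Y{\left(-104 - 75 \right)}}{\left(117 + t\right) \left(-125\right)} = \frac{0}{\left(117 - 136\right) \left(-125\right)} = \frac{0}{\left(-19\right) \left(-125\right)} = \frac{0}{2375} = 0 \cdot \frac{1}{2375} = 0$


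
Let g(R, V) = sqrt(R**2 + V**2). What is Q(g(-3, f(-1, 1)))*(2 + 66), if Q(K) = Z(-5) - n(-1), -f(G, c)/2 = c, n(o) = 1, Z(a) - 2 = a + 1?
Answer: -204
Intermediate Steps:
Z(a) = 3 + a (Z(a) = 2 + (a + 1) = 2 + (1 + a) = 3 + a)
f(G, c) = -2*c
Q(K) = -3 (Q(K) = (3 - 5) - 1*1 = -2 - 1 = -3)
Q(g(-3, f(-1, 1)))*(2 + 66) = -3*(2 + 66) = -3*68 = -204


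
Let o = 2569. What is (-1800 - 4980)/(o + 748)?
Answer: -6780/3317 ≈ -2.0440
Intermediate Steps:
(-1800 - 4980)/(o + 748) = (-1800 - 4980)/(2569 + 748) = -6780/3317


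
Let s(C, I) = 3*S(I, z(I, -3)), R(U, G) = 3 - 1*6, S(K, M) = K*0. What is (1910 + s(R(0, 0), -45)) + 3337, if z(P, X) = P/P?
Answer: 5247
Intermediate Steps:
z(P, X) = 1
S(K, M) = 0
R(U, G) = -3 (R(U, G) = 3 - 6 = -3)
s(C, I) = 0 (s(C, I) = 3*0 = 0)
(1910 + s(R(0, 0), -45)) + 3337 = (1910 + 0) + 3337 = 1910 + 3337 = 5247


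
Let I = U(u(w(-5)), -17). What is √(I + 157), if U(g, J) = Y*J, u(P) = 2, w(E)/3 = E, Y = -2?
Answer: √191 ≈ 13.820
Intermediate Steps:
w(E) = 3*E
U(g, J) = -2*J
I = 34 (I = -2*(-17) = 34)
√(I + 157) = √(34 + 157) = √191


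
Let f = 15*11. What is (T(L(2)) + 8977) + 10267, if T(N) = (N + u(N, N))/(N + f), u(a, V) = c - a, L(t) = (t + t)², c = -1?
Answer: 3483163/181 ≈ 19244.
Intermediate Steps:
f = 165
L(t) = 4*t² (L(t) = (2*t)² = 4*t²)
u(a, V) = -1 - a
T(N) = -1/(165 + N) (T(N) = (N + (-1 - N))/(N + 165) = -1/(165 + N))
(T(L(2)) + 8977) + 10267 = (-1/(165 + 4*2²) + 8977) + 10267 = (-1/(165 + 4*4) + 8977) + 10267 = (-1/(165 + 16) + 8977) + 10267 = (-1/181 + 8977) + 10267 = 1624836/181 + 10267 = 3483163/181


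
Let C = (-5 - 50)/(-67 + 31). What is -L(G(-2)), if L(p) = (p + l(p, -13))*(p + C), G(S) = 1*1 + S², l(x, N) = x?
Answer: -1175/18 ≈ -65.278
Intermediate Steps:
G(S) = 1 + S²
C = 55/36 (C = -55/(-36) = -55*(-1/36) = 55/36 ≈ 1.5278)
L(p) = 2*p*(55/36 + p) (L(p) = (p + p)*(p + 55/36) = (2*p)*(55/36 + p) = 2*p*(55/36 + p))
-L(G(-2)) = -(1 + (-2)²)*(55 + 36*(1 + (-2)²))/18 = -(1 + 4)*(55 + 36*(1 + 4))/18 = -5*(55 + 36*5)/18 = -5*(55 + 180)/18 = -5*235/18 = -1*1175/18 = -1175/18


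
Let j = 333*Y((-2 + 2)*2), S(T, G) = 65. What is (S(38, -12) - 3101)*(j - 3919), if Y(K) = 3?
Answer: 8865120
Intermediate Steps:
j = 999 (j = 333*3 = 999)
(S(38, -12) - 3101)*(j - 3919) = (65 - 3101)*(999 - 3919) = -3036*(-2920) = 8865120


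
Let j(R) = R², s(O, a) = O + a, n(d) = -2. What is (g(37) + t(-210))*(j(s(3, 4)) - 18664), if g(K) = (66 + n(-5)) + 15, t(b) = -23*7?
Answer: 1526430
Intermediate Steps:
t(b) = -161
g(K) = 79 (g(K) = (66 - 2) + 15 = 64 + 15 = 79)
(g(37) + t(-210))*(j(s(3, 4)) - 18664) = (79 - 161)*((3 + 4)² - 18664) = -82*(7² - 18664) = -82*(49 - 18664) = -82*(-18615) = 1526430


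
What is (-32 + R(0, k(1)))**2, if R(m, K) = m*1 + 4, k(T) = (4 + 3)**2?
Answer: 784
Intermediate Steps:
k(T) = 49 (k(T) = 7**2 = 49)
R(m, K) = 4 + m (R(m, K) = m + 4 = 4 + m)
(-32 + R(0, k(1)))**2 = (-32 + (4 + 0))**2 = (-32 + 4)**2 = (-28)**2 = 784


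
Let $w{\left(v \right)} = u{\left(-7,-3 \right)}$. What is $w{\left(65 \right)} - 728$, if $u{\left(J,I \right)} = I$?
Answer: $-731$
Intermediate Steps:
$w{\left(v \right)} = -3$
$w{\left(65 \right)} - 728 = -3 - 728 = -731$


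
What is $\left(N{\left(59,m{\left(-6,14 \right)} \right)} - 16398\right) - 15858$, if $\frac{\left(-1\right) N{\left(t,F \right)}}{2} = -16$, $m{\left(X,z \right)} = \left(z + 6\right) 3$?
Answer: $-32224$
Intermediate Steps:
$m{\left(X,z \right)} = 18 + 3 z$ ($m{\left(X,z \right)} = \left(6 + z\right) 3 = 18 + 3 z$)
$N{\left(t,F \right)} = 32$ ($N{\left(t,F \right)} = \left(-2\right) \left(-16\right) = 32$)
$\left(N{\left(59,m{\left(-6,14 \right)} \right)} - 16398\right) - 15858 = \left(32 - 16398\right) - 15858 = -16366 - 15858 = -32224$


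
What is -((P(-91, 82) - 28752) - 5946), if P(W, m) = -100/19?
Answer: 659362/19 ≈ 34703.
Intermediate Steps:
P(W, m) = -100/19 (P(W, m) = -100*1/19 = -100/19)
-((P(-91, 82) - 28752) - 5946) = -((-100/19 - 28752) - 5946) = -(-546388/19 - 5946) = -1*(-659362/19) = 659362/19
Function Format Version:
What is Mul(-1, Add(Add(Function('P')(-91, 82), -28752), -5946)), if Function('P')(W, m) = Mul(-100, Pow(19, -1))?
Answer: Rational(659362, 19) ≈ 34703.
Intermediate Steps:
Function('P')(W, m) = Rational(-100, 19) (Function('P')(W, m) = Mul(-100, Rational(1, 19)) = Rational(-100, 19))
Mul(-1, Add(Add(Function('P')(-91, 82), -28752), -5946)) = Mul(-1, Add(Add(Rational(-100, 19), -28752), -5946)) = Mul(-1, Add(Rational(-546388, 19), -5946)) = Mul(-1, Rational(-659362, 19)) = Rational(659362, 19)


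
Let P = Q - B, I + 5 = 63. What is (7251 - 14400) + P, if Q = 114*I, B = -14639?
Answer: 14102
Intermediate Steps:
I = 58 (I = -5 + 63 = 58)
Q = 6612 (Q = 114*58 = 6612)
P = 21251 (P = 6612 - 1*(-14639) = 6612 + 14639 = 21251)
(7251 - 14400) + P = (7251 - 14400) + 21251 = -7149 + 21251 = 14102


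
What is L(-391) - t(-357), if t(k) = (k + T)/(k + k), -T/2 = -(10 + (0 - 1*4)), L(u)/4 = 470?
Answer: 447325/238 ≈ 1879.5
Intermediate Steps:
L(u) = 1880 (L(u) = 4*470 = 1880)
T = 12 (T = -(-2)*(10 + (0 - 1*4)) = -(-2)*(10 + (0 - 4)) = -(-2)*(10 - 4) = -(-2)*6 = -2*(-6) = 12)
t(k) = (12 + k)/(2*k) (t(k) = (k + 12)/(k + k) = (12 + k)/((2*k)) = (12 + k)*(1/(2*k)) = (12 + k)/(2*k))
L(-391) - t(-357) = 1880 - (12 - 357)/(2*(-357)) = 1880 - (-1)*(-345)/(2*357) = 1880 - 1*115/238 = 1880 - 115/238 = 447325/238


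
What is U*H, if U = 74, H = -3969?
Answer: -293706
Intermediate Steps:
U*H = 74*(-3969) = -293706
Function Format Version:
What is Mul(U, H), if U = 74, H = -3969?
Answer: -293706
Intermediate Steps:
Mul(U, H) = Mul(74, -3969) = -293706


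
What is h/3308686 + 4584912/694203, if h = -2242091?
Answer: 4537855949053/765633249086 ≈ 5.9269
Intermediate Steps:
h/3308686 + 4584912/694203 = -2242091/3308686 + 4584912/694203 = -2242091*1/3308686 + 4584912*(1/694203) = -2242091/3308686 + 1528304/231401 = 4537855949053/765633249086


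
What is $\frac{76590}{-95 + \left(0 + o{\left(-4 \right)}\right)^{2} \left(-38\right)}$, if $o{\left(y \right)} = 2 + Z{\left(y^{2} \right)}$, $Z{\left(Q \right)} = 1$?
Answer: $- \frac{3330}{19} \approx -175.26$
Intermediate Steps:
$o{\left(y \right)} = 3$ ($o{\left(y \right)} = 2 + 1 = 3$)
$\frac{76590}{-95 + \left(0 + o{\left(-4 \right)}\right)^{2} \left(-38\right)} = \frac{76590}{-95 + \left(0 + 3\right)^{2} \left(-38\right)} = \frac{76590}{-95 + 3^{2} \left(-38\right)} = \frac{76590}{-95 + 9 \left(-38\right)} = \frac{76590}{-95 - 342} = \frac{76590}{-437} = 76590 \left(- \frac{1}{437}\right) = - \frac{3330}{19}$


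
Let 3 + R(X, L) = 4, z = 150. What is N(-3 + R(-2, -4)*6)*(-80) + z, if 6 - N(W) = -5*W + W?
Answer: -1290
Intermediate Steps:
R(X, L) = 1 (R(X, L) = -3 + 4 = 1)
N(W) = 6 + 4*W (N(W) = 6 - (-5*W + W) = 6 - (-4)*W = 6 + 4*W)
N(-3 + R(-2, -4)*6)*(-80) + z = (6 + 4*(-3 + 1*6))*(-80) + 150 = (6 + 4*(-3 + 6))*(-80) + 150 = (6 + 4*3)*(-80) + 150 = (6 + 12)*(-80) + 150 = 18*(-80) + 150 = -1440 + 150 = -1290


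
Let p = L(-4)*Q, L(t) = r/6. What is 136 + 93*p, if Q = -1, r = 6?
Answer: 43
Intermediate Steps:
L(t) = 1 (L(t) = 6/6 = 6*(⅙) = 1)
p = -1 (p = 1*(-1) = -1)
136 + 93*p = 136 + 93*(-1) = 136 - 93 = 43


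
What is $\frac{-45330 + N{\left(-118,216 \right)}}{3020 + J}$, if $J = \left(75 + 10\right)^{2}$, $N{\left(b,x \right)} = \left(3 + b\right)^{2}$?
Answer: $- \frac{6421}{2049} \approx -3.1337$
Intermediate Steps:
$J = 7225$ ($J = 85^{2} = 7225$)
$\frac{-45330 + N{\left(-118,216 \right)}}{3020 + J} = \frac{-45330 + \left(3 - 118\right)^{2}}{3020 + 7225} = \frac{-45330 + \left(-115\right)^{2}}{10245} = \left(-45330 + 13225\right) \frac{1}{10245} = \left(-32105\right) \frac{1}{10245} = - \frac{6421}{2049}$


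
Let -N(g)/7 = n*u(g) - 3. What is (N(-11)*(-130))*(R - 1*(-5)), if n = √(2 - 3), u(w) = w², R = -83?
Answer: 212940 - 8588580*I ≈ 2.1294e+5 - 8.5886e+6*I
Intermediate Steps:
n = I (n = √(-1) = I ≈ 1.0*I)
N(g) = 21 - 7*I*g² (N(g) = -7*(I*g² - 3) = -7*(-3 + I*g²) = 21 - 7*I*g²)
(N(-11)*(-130))*(R - 1*(-5)) = ((21 - 7*I*(-11)²)*(-130))*(-83 - 1*(-5)) = ((21 - 7*I*121)*(-130))*(-83 + 5) = ((21 - 847*I)*(-130))*(-78) = (-2730 + 110110*I)*(-78) = 212940 - 8588580*I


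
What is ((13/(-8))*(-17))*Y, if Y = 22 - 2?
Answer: 1105/2 ≈ 552.50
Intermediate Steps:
Y = 20
((13/(-8))*(-17))*Y = ((13/(-8))*(-17))*20 = ((13*(-⅛))*(-17))*20 = -13/8*(-17)*20 = (221/8)*20 = 1105/2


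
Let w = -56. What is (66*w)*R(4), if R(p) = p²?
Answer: -59136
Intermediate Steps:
(66*w)*R(4) = (66*(-56))*4² = -3696*16 = -59136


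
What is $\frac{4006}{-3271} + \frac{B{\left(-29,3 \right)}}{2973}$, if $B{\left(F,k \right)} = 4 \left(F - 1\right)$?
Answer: $- \frac{4100786}{3241561} \approx -1.2651$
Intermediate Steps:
$B{\left(F,k \right)} = -4 + 4 F$ ($B{\left(F,k \right)} = 4 \left(-1 + F\right) = -4 + 4 F$)
$\frac{4006}{-3271} + \frac{B{\left(-29,3 \right)}}{2973} = \frac{4006}{-3271} + \frac{-4 + 4 \left(-29\right)}{2973} = 4006 \left(- \frac{1}{3271}\right) + \left(-4 - 116\right) \frac{1}{2973} = - \frac{4006}{3271} - \frac{40}{991} = - \frac{4100786}{3241561}$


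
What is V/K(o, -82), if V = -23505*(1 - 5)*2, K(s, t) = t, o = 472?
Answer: -94020/41 ≈ -2293.2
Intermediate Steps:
V = 188040 (V = -(-94020)*2 = -23505*(-8) = 188040)
V/K(o, -82) = 188040/(-82) = 188040*(-1/82) = -94020/41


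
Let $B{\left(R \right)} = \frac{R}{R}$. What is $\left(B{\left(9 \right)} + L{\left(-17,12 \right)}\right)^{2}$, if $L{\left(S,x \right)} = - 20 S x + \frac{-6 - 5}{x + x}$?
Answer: $\frac{9590872489}{576} \approx 1.6651 \cdot 10^{7}$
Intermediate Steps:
$B{\left(R \right)} = 1$
$L{\left(S,x \right)} = - \frac{11}{2 x} - 20 S x$ ($L{\left(S,x \right)} = - 20 S x - \frac{11}{2 x} = - \frac{11}{2 x} - 20 S x$)
$\left(B{\left(9 \right)} + L{\left(-17,12 \right)}\right)^{2} = \left(1 - \left(-4080 + \frac{11}{24}\right)\right)^{2} = \left(1 + \left(\left(- \frac{11}{2}\right) \frac{1}{12} + 4080\right)\right)^{2} = \left(1 + \left(- \frac{11}{24} + 4080\right)\right)^{2} = \left(1 + \frac{97909}{24}\right)^{2} = \left(\frac{97933}{24}\right)^{2} = \frac{9590872489}{576}$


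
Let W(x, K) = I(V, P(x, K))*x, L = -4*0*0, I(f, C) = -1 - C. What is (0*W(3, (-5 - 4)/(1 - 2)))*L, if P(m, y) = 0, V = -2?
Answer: 0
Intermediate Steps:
L = 0 (L = 0*0 = 0)
W(x, K) = -x (W(x, K) = (-1 - 1*0)*x = (-1 + 0)*x = -x)
(0*W(3, (-5 - 4)/(1 - 2)))*L = (0*(-1*3))*0 = (0*(-3))*0 = 0*0 = 0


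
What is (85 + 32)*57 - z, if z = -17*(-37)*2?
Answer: 5411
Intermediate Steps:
z = 1258 (z = 629*2 = 1258)
(85 + 32)*57 - z = (85 + 32)*57 - 1*1258 = 117*57 - 1258 = 6669 - 1258 = 5411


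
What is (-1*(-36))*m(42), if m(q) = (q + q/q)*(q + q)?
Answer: 130032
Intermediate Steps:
m(q) = 2*q*(1 + q) (m(q) = (q + 1)*(2*q) = (1 + q)*(2*q) = 2*q*(1 + q))
(-1*(-36))*m(42) = (-1*(-36))*(2*42*(1 + 42)) = 36*(2*42*43) = 36*3612 = 130032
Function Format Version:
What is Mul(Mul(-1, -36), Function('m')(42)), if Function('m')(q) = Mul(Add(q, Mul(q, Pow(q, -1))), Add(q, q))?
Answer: 130032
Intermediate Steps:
Function('m')(q) = Mul(2, q, Add(1, q)) (Function('m')(q) = Mul(Add(q, 1), Mul(2, q)) = Mul(Add(1, q), Mul(2, q)) = Mul(2, q, Add(1, q)))
Mul(Mul(-1, -36), Function('m')(42)) = Mul(Mul(-1, -36), Mul(2, 42, Add(1, 42))) = Mul(36, Mul(2, 42, 43)) = Mul(36, 3612) = 130032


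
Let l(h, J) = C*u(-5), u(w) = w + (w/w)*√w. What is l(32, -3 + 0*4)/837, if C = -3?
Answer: 5/279 - I*√5/279 ≈ 0.017921 - 0.0080146*I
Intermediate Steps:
u(w) = w + √w (u(w) = w + 1*√w = w + √w)
l(h, J) = 15 - 3*I*√5 (l(h, J) = -3*(-5 + √(-5)) = -3*(-5 + I*√5) = 15 - 3*I*√5)
l(32, -3 + 0*4)/837 = (15 - 3*I*√5)/837 = (15 - 3*I*√5)*(1/837) = 5/279 - I*√5/279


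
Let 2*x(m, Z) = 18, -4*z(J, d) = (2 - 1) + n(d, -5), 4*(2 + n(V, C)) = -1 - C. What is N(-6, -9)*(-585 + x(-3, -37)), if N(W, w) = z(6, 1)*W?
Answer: 0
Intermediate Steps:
n(V, C) = -9/4 - C/4 (n(V, C) = -2 + (-1 - C)/4 = -2 + (-¼ - C/4) = -9/4 - C/4)
z(J, d) = 0 (z(J, d) = -((2 - 1) + (-9/4 - ¼*(-5)))/4 = -(1 + (-9/4 + 5/4))/4 = -(1 - 1)/4 = -¼*0 = 0)
x(m, Z) = 9 (x(m, Z) = (½)*18 = 9)
N(W, w) = 0 (N(W, w) = 0*W = 0)
N(-6, -9)*(-585 + x(-3, -37)) = 0*(-585 + 9) = 0*(-576) = 0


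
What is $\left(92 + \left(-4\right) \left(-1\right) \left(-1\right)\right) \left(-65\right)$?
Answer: $-5720$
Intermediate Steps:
$\left(92 + \left(-4\right) \left(-1\right) \left(-1\right)\right) \left(-65\right) = \left(92 + 4 \left(-1\right)\right) \left(-65\right) = \left(92 - 4\right) \left(-65\right) = 88 \left(-65\right) = -5720$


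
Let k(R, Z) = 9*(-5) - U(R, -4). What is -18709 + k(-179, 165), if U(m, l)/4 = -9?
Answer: -18718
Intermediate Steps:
U(m, l) = -36 (U(m, l) = 4*(-9) = -36)
k(R, Z) = -9 (k(R, Z) = 9*(-5) - 1*(-36) = -45 + 36 = -9)
-18709 + k(-179, 165) = -18709 - 9 = -18718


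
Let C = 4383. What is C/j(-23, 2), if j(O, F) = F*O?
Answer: -4383/46 ≈ -95.283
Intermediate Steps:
C/j(-23, 2) = 4383/((2*(-23))) = 4383/(-46) = 4383*(-1/46) = -4383/46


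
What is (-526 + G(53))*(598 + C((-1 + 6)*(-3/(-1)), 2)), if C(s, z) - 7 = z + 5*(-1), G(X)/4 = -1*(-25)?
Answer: -256452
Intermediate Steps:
G(X) = 100 (G(X) = 4*(-1*(-25)) = 4*25 = 100)
C(s, z) = 2 + z (C(s, z) = 7 + (z + 5*(-1)) = 7 + (z - 5) = 7 + (-5 + z) = 2 + z)
(-526 + G(53))*(598 + C((-1 + 6)*(-3/(-1)), 2)) = (-526 + 100)*(598 + (2 + 2)) = -426*(598 + 4) = -426*602 = -256452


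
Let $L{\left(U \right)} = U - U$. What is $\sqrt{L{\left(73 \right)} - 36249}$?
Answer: $i \sqrt{36249} \approx 190.39 i$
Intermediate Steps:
$L{\left(U \right)} = 0$
$\sqrt{L{\left(73 \right)} - 36249} = \sqrt{0 - 36249} = \sqrt{-36249} = i \sqrt{36249}$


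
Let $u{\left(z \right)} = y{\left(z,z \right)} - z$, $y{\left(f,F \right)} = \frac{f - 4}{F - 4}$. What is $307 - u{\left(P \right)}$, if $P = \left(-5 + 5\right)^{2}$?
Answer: $306$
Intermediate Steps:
$P = 0$ ($P = 0^{2} = 0$)
$y{\left(f,F \right)} = \frac{-4 + f}{-4 + F}$
$u{\left(z \right)} = 1 - z$ ($u{\left(z \right)} = \frac{-4 + z}{-4 + z} - z = 1 - z$)
$307 - u{\left(P \right)} = 307 - \left(1 - 0\right) = 307 - \left(1 + 0\right) = 307 - 1 = 306$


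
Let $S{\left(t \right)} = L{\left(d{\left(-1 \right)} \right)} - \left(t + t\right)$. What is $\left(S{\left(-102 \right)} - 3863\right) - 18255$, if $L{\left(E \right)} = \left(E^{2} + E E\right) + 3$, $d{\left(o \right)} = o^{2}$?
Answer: $-21909$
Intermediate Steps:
$L{\left(E \right)} = 3 + 2 E^{2}$ ($L{\left(E \right)} = \left(E^{2} + E^{2}\right) + 3 = 2 E^{2} + 3 = 3 + 2 E^{2}$)
$S{\left(t \right)} = 5 - 2 t$ ($S{\left(t \right)} = \left(3 + 2 \left(\left(-1\right)^{2}\right)^{2}\right) - \left(t + t\right) = \left(3 + 2 \cdot 1^{2}\right) - 2 t = \left(3 + 2 \cdot 1\right) - 2 t = \left(3 + 2\right) - 2 t = 5 - 2 t$)
$\left(S{\left(-102 \right)} - 3863\right) - 18255 = \left(\left(5 - -204\right) - 3863\right) - 18255 = \left(\left(5 + 204\right) - 3863\right) - 18255 = \left(209 - 3863\right) - 18255 = -3654 - 18255 = -21909$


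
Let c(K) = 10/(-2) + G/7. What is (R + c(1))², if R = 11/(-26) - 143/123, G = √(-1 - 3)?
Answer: 21693811513/501132996 - 42122*I/11193 ≈ 43.29 - 3.7632*I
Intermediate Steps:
G = 2*I (G = √(-4) = 2*I ≈ 2.0*I)
R = -5071/3198 (R = 11*(-1/26) - 143*1/123 = -11/26 - 143/123 = -5071/3198 ≈ -1.5857)
c(K) = -5 + 2*I/7 (c(K) = 10/(-2) + (2*I)/7 = 10*(-½) + (2*I)*(⅐) = -5 + 2*I/7)
(R + c(1))² = (-5071/3198 + (-5 + 2*I/7))² = (-21061/3198 + 2*I/7)²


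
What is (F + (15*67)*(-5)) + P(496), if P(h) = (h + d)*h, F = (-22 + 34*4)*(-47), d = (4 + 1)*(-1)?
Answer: 233153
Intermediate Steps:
d = -5 (d = 5*(-1) = -5)
F = -5358 (F = (-22 + 136)*(-47) = 114*(-47) = -5358)
P(h) = h*(-5 + h) (P(h) = (h - 5)*h = (-5 + h)*h = h*(-5 + h))
(F + (15*67)*(-5)) + P(496) = (-5358 + (15*67)*(-5)) + 496*(-5 + 496) = (-5358 + 1005*(-5)) + 496*491 = (-5358 - 5025) + 243536 = -10383 + 243536 = 233153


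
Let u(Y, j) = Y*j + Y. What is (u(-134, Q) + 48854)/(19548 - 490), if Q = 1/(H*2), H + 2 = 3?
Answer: 48653/19058 ≈ 2.5529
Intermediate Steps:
H = 1 (H = -2 + 3 = 1)
Q = 1/2 (Q = 1/(1*2) = 1/2 ≈ 0.50000)
u(Y, j) = Y + Y*j
(u(-134, Q) + 48854)/(19548 - 490) = (-134*(1 + 1/2) + 48854)/(19548 - 490) = (-134*3/2 + 48854)/19058 = (-201 + 48854)*(1/19058) = 48653*(1/19058) = 48653/19058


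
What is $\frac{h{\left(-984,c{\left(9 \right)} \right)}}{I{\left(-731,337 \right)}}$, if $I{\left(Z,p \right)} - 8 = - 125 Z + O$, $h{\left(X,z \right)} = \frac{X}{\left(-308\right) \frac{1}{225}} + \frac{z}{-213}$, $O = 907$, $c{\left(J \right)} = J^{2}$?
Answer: $\frac{3927771}{504549430} \approx 0.0077847$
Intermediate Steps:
$h{\left(X,z \right)} = - \frac{225 X}{308} - \frac{z}{213}$ ($h{\left(X,z \right)} = \frac{X}{\left(-308\right) \frac{1}{225}} + z \left(- \frac{1}{213}\right) = \frac{X}{- \frac{308}{225}} - \frac{z}{213} = X \left(- \frac{225}{308}\right) - \frac{z}{213} = - \frac{225 X}{308} - \frac{z}{213}$)
$I{\left(Z,p \right)} = 915 - 125 Z$ ($I{\left(Z,p \right)} = 8 - \left(-907 + 125 Z\right) = 915 - 125 Z$)
$\frac{h{\left(-984,c{\left(9 \right)} \right)}}{I{\left(-731,337 \right)}} = \frac{\left(- \frac{225}{308}\right) \left(-984\right) - \frac{9^{2}}{213}}{915 - -91375} = \frac{\frac{55350}{77} - \frac{27}{71}}{915 + 91375} = \frac{\frac{55350}{77} - \frac{27}{71}}{92290} = \frac{3927771}{5467} \cdot \frac{1}{92290} = \frac{3927771}{504549430}$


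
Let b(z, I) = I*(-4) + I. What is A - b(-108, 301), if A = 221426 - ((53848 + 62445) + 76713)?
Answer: 29323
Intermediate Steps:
b(z, I) = -3*I (b(z, I) = -4*I + I = -3*I)
A = 28420 (A = 221426 - (116293 + 76713) = 221426 - 1*193006 = 221426 - 193006 = 28420)
A - b(-108, 301) = 28420 - (-3)*301 = 28420 - 1*(-903) = 28420 + 903 = 29323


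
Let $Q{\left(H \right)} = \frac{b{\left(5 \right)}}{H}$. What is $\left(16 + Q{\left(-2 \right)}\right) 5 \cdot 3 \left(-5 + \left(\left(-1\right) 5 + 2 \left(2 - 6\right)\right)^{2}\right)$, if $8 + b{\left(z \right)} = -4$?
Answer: $54120$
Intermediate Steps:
$b{\left(z \right)} = -12$ ($b{\left(z \right)} = -8 - 4 = -12$)
$Q{\left(H \right)} = - \frac{12}{H}$
$\left(16 + Q{\left(-2 \right)}\right) 5 \cdot 3 \left(-5 + \left(\left(-1\right) 5 + 2 \left(2 - 6\right)\right)^{2}\right) = \left(16 - \frac{12}{-2}\right) 5 \cdot 3 \left(-5 + \left(\left(-1\right) 5 + 2 \left(2 - 6\right)\right)^{2}\right) = \left(16 - -6\right) 15 \left(-5 + \left(-5 + 2 \left(2 - 6\right)\right)^{2}\right) = \left(16 + 6\right) 15 \left(-5 + \left(-5 + 2 \left(-4\right)\right)^{2}\right) = 22 \cdot 15 \left(-5 + \left(-5 - 8\right)^{2}\right) = 22 \cdot 15 \left(-5 + \left(-13\right)^{2}\right) = 22 \cdot 15 \left(-5 + 169\right) = 22 \cdot 15 \cdot 164 = 22 \cdot 2460 = 54120$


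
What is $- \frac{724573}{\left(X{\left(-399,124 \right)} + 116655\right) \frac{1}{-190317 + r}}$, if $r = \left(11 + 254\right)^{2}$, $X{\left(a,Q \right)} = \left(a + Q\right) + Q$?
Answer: $\frac{21753855179}{29126} \approx 7.4689 \cdot 10^{5}$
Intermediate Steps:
$X{\left(a,Q \right)} = a + 2 Q$ ($X{\left(a,Q \right)} = \left(Q + a\right) + Q = a + 2 Q$)
$r = 70225$ ($r = 265^{2} = 70225$)
$- \frac{724573}{\left(X{\left(-399,124 \right)} + 116655\right) \frac{1}{-190317 + r}} = - \frac{724573}{\left(\left(-399 + 2 \cdot 124\right) + 116655\right) \frac{1}{-190317 + 70225}} = - \frac{724573}{\left(\left(-399 + 248\right) + 116655\right) \frac{1}{-120092}} = - \frac{724573}{\left(-151 + 116655\right) \left(- \frac{1}{120092}\right)} = - \frac{724573}{116504 \left(- \frac{1}{120092}\right)} = - \frac{724573}{- \frac{29126}{30023}} = \left(-724573\right) \left(- \frac{30023}{29126}\right) = \frac{21753855179}{29126}$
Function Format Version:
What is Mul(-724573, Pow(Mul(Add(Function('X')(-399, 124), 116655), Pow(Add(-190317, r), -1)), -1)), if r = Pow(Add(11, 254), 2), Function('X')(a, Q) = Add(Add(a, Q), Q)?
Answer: Rational(21753855179, 29126) ≈ 7.4689e+5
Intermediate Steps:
Function('X')(a, Q) = Add(a, Mul(2, Q)) (Function('X')(a, Q) = Add(Add(Q, a), Q) = Add(a, Mul(2, Q)))
r = 70225 (r = Pow(265, 2) = 70225)
Mul(-724573, Pow(Mul(Add(Function('X')(-399, 124), 116655), Pow(Add(-190317, r), -1)), -1)) = Mul(-724573, Pow(Mul(Add(Add(-399, Mul(2, 124)), 116655), Pow(Add(-190317, 70225), -1)), -1)) = Mul(-724573, Pow(Mul(Add(Add(-399, 248), 116655), Pow(-120092, -1)), -1)) = Mul(-724573, Pow(Mul(Add(-151, 116655), Rational(-1, 120092)), -1)) = Mul(-724573, Pow(Mul(116504, Rational(-1, 120092)), -1)) = Mul(-724573, Pow(Rational(-29126, 30023), -1)) = Mul(-724573, Rational(-30023, 29126)) = Rational(21753855179, 29126)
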